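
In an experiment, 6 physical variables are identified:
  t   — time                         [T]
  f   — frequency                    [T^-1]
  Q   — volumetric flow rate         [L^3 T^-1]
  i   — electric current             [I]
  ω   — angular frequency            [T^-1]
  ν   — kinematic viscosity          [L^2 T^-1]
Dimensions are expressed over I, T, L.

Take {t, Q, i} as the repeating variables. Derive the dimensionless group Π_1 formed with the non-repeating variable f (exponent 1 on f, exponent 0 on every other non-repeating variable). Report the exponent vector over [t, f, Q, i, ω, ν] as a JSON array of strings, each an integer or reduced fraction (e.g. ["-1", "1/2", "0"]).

Write exponents as rows I,T,L / cols t,f,Q,i,ω,ν:
  I: [ 0  0  0  1  0  0]
  T: [ 1 -1 -1  0 -1 -1]
  L: [ 0  0  3  0  0  2]
Row reduction gives pivot columns t,Q,i; rank = 3
Repeat: t,Q,i; free: f,ω,ν
RREF:
  r0: [   1   -1    0    0   -1 -1/3]
  r1: [   0    0    1    0    0  2/3]
  r2: [   0    0    0    1    0    0]
Fix exponent of f at 1, ω at 0, ν at 0; solve each RREF row for its pivot's exponent:
  r0: exp(t) + (-1)·1 = 0 ⇒ exp(t) = 1
  r1: exp(Q) + (0)·1 = 0 ⇒ exp(Q) = 0
  r2: exp(i) + (0)·1 = 0 ⇒ exp(i) = 0
Π_1 = t · f

["1", "1", "0", "0", "0", "0"]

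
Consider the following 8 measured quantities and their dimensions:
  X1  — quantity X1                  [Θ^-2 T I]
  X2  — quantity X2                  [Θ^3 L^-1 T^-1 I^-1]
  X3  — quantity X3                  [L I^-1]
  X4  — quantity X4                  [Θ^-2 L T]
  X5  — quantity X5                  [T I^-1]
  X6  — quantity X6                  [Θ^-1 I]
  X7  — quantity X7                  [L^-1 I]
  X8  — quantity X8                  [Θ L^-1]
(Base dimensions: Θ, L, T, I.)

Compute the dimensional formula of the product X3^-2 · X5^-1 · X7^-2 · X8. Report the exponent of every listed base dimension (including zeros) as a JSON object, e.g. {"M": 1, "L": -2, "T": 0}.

{"Θ": 1, "L": -1, "T": -1, "I": 1}

Exponent matrix [Θ,L,T,I] × [X1,X2,X3,X4,X5,X6,X7,X8]:
  Θ: [-2  3  0 -2  0 -1  0  1]
  L: [ 0 -1  1  1  0  0 -1 -1]
  T: [ 1 -1  0  1  1  0  0  0]
  I: [ 1 -1 -1  0 -1  1  1  0]
  [Θ]: (-2)·0+(-1)·0+(-2)·0+(1)·1 = 1
  [L]: (-2)·1+(-1)·0+(-2)·-1+(1)·-1 = -1
  [T]: (-2)·0+(-1)·1+(-2)·0+(1)·0 = -1
  [I]: (-2)·-1+(-1)·-1+(-2)·1+(1)·0 = 1
⇒ Θ L^-1 T^-1 I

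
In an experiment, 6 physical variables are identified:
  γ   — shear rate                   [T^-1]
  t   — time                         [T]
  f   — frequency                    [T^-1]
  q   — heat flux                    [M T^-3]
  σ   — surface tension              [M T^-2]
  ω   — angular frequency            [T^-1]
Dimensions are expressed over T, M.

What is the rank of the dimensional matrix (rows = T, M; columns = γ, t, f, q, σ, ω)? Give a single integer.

Exponent matrix [T,M] × [γ,t,f,q,σ,ω]:
  T: [-1  1 -1 -3 -2 -1]
  M: [ 0  0  0  1  1  0]
Echelon form has 2 nonzero rows (pivots: γ,q)

2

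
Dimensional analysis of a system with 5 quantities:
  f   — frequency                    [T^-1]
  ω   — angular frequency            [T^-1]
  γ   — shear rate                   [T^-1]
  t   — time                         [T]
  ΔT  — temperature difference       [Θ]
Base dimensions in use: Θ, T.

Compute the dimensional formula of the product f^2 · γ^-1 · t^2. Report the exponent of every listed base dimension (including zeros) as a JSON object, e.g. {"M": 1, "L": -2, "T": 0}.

Dimensional matrix (Θ×T by f×ω×γ×t×ΔT):
  Θ: [ 0  0  0  0  1]
  T: [-1 -1 -1  1  0]
  [Θ]: (2)·0+(-1)·0+(2)·0 = 0
  [T]: (2)·-1+(-1)·-1+(2)·1 = 1
⇒ T

{"Θ": 0, "T": 1}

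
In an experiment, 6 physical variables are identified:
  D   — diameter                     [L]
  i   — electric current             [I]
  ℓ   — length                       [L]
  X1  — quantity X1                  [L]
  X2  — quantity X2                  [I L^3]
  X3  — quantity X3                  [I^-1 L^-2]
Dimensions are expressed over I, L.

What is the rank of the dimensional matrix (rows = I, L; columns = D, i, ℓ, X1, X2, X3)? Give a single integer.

2

Write exponents as rows I,L / cols D,i,ℓ,X1,X2,X3:
  I: [ 0  1  0  0  1 -1]
  L: [ 1  0  1  1  3 -2]
Row reduction gives pivot columns D,i; rank = 2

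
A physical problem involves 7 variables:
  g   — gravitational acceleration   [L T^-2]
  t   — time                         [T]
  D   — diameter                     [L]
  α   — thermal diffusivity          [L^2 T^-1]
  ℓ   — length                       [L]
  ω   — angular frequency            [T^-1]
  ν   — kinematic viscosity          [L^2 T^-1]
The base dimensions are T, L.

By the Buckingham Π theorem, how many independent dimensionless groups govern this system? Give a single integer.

Exponent matrix [T,L] × [g,t,D,α,ℓ,ω,ν]:
  T: [-2  1  0 -1  0 -1 -1]
  L: [ 1  0  1  2  1  0  2]
Echelon form has 2 nonzero rows (pivots: g,t)
n=7, r=2 ⇒ 5 dimensionless groups

5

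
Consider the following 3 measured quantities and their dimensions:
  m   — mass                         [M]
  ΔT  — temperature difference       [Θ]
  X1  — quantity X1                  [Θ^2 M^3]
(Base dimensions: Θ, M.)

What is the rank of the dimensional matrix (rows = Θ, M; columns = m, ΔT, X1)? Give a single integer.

Exponent matrix [Θ,M] × [m,ΔT,X1]:
  Θ: [ 0  1  2]
  M: [ 1  0  3]
RREF → pivots at {m,ΔT} ⇒ r = 2

2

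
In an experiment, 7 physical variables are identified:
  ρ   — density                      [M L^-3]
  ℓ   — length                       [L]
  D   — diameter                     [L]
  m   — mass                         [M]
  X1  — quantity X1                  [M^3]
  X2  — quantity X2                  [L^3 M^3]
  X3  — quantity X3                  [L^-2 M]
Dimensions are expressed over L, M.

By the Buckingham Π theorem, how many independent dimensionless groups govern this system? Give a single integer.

Write exponents as rows L,M / cols ρ,ℓ,D,m,X1,X2,X3:
  L: [-3  1  1  0  0  3 -2]
  M: [ 1  0  0  1  3  3  1]
Row reduction gives pivot columns ρ,ℓ; rank = 2
Π count = n − r = 7 − 2 = 5

5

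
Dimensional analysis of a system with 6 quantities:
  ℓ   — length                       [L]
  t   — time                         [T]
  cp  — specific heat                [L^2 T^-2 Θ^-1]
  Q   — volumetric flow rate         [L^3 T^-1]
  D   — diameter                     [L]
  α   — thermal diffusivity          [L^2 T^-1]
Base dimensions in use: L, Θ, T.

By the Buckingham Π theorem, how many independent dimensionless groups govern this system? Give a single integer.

Exponent matrix [L,Θ,T] × [ℓ,t,cp,Q,D,α]:
  L: [ 1  0  2  3  1  2]
  Θ: [ 0  0 -1  0  0  0]
  T: [ 0  1 -2 -1  0 -1]
Echelon form has 3 nonzero rows (pivots: ℓ,t,cp)
Π count = n − r = 6 − 3 = 3

3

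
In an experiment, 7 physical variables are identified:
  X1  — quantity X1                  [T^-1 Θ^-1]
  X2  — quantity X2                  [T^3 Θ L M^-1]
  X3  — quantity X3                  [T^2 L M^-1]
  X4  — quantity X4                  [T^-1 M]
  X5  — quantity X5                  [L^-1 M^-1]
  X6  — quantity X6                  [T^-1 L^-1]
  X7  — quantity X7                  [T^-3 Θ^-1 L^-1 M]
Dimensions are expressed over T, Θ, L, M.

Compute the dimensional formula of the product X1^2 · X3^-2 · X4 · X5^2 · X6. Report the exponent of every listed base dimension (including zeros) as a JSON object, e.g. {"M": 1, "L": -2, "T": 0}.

Exponent matrix [T,Θ,L,M] × [X1,X2,X3,X4,X5,X6,X7]:
  T: [-1  3  2 -1  0 -1 -3]
  Θ: [-1  1  0  0  0  0 -1]
  L: [ 0  1  1  0 -1 -1 -1]
  M: [ 0 -1 -1  1 -1  0  1]
  [T]: (2)·-1+(-2)·2+(1)·-1+(2)·0+(1)·-1 = -8
  [Θ]: (2)·-1+(-2)·0+(1)·0+(2)·0+(1)·0 = -2
  [L]: (2)·0+(-2)·1+(1)·0+(2)·-1+(1)·-1 = -5
  [M]: (2)·0+(-2)·-1+(1)·1+(2)·-1+(1)·0 = 1
⇒ T^-8 Θ^-2 L^-5 M

{"T": -8, "Θ": -2, "L": -5, "M": 1}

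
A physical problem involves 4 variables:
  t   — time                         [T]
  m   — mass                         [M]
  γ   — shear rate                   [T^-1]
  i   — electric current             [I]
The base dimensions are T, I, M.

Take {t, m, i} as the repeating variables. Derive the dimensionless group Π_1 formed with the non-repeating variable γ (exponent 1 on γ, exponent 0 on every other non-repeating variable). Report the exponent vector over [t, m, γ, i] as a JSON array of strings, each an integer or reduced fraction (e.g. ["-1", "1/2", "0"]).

Dimensional matrix (T×I×M by t×m×γ×i):
  T: [ 1  0 -1  0]
  I: [ 0  0  0  1]
  M: [ 0  1  0  0]
Echelon form has 3 nonzero rows (pivots: t,m,i)
Pivot set = {t,m,i}, free = {γ}
RREF:
  r0: [   1    0   -1    0]
  r1: [   0    1    0    0]
  r2: [   0    0    0    1]
Fix exponent of γ at 1; solve each RREF row for its pivot's exponent:
  r0: exp(t) + (-1)·1 = 0 ⇒ exp(t) = 1
  r1: exp(m) + (0)·1 = 0 ⇒ exp(m) = 0
  r2: exp(i) + (0)·1 = 0 ⇒ exp(i) = 0
Π_1 = t · γ

["1", "0", "1", "0"]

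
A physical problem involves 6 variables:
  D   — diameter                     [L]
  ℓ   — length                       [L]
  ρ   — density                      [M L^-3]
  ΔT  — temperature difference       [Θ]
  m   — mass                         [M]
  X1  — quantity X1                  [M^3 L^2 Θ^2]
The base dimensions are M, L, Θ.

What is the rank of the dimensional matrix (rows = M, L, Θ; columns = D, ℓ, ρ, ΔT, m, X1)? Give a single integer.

Dimensional matrix (M×L×Θ by D×ℓ×ρ×ΔT×m×X1):
  M: [ 0  0  1  0  1  3]
  L: [ 1  1 -3  0  0  2]
  Θ: [ 0  0  0  1  0  2]
RREF → pivots at {D,ρ,ΔT} ⇒ r = 3

3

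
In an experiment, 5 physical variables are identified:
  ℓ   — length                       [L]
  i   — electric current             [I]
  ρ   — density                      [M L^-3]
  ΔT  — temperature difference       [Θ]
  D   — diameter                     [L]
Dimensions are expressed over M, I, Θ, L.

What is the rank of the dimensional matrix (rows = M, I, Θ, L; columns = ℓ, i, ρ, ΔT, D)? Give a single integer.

4

Write exponents as rows M,I,Θ,L / cols ℓ,i,ρ,ΔT,D:
  M: [ 0  0  1  0  0]
  I: [ 0  1  0  0  0]
  Θ: [ 0  0  0  1  0]
  L: [ 1  0 -3  0  1]
RREF → pivots at {ℓ,i,ρ,ΔT} ⇒ r = 4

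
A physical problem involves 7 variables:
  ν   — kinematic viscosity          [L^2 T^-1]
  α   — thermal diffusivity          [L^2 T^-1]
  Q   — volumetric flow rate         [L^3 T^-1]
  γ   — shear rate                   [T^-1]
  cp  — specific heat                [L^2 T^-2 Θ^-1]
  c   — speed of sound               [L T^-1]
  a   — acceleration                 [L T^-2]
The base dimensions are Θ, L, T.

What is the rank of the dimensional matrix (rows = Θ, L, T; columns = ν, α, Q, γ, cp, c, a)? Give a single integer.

3

Dimensional matrix (Θ×L×T by ν×α×Q×γ×cp×c×a):
  Θ: [ 0  0  0  0 -1  0  0]
  L: [ 2  2  3  0  2  1  1]
  T: [-1 -1 -1 -1 -2 -1 -2]
Row reduction gives pivot columns ν,Q,cp; rank = 3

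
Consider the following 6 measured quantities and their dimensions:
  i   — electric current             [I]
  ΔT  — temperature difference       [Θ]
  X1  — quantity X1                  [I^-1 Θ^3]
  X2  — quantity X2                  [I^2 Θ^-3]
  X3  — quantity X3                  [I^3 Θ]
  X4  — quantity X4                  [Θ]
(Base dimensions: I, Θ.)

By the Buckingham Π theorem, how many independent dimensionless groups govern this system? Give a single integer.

Write exponents as rows I,Θ / cols i,ΔT,X1,X2,X3,X4:
  I: [ 1  0 -1  2  3  0]
  Θ: [ 0  1  3 -3  1  1]
Echelon form has 2 nonzero rows (pivots: i,ΔT)
6 vars − rank 2 = 4 Π groups

4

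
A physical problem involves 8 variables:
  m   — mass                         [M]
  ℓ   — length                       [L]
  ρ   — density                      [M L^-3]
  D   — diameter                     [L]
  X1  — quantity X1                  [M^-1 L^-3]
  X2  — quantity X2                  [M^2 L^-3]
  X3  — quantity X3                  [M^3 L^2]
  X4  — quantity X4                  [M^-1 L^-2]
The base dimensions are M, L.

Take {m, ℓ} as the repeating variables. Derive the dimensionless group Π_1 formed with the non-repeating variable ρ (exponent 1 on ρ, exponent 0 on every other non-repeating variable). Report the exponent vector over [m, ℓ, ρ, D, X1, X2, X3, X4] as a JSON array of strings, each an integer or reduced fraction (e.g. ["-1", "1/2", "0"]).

Write exponents as rows M,L / cols m,ℓ,ρ,D,X1,X2,X3,X4:
  M: [ 1  0  1  0 -1  2  3 -1]
  L: [ 0  1 -3  1 -3 -3  2 -2]
Row reduction gives pivot columns m,ℓ; rank = 2
Pivot set = {m,ℓ}, free = {ρ,D,X1,X2,X3,X4}
RREF:
  r0: [   1    0    1    0   -1    2    3   -1]
  r1: [   0    1   -3    1   -3   -3    2   -2]
Fix exponent of ρ at 1, D at 0, X1 at 0, X2 at 0, X3 at 0, X4 at 0; solve each RREF row for its pivot's exponent:
  r0: exp(m) + (1)·1 = 0 ⇒ exp(m) = -1
  r1: exp(ℓ) + (-3)·1 = 0 ⇒ exp(ℓ) = 3
Π_1 = m^-1 · ℓ^3 · ρ

["-1", "3", "1", "0", "0", "0", "0", "0"]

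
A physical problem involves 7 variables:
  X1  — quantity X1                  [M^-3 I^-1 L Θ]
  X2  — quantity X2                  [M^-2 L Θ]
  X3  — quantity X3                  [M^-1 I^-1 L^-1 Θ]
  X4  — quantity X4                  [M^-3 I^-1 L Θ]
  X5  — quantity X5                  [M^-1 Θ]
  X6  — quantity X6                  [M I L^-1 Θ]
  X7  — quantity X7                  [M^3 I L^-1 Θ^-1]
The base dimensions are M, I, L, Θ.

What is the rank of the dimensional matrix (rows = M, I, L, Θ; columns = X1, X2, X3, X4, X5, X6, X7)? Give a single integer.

3

Write exponents as rows M,I,L,Θ / cols X1,X2,X3,X4,X5,X6,X7:
  M: [-3 -2 -1 -3 -1  1  3]
  I: [-1  0 -1 -1  0  1  1]
  L: [ 1  1 -1  1  0 -1 -1]
  Θ: [ 1  1  1  1  1  1 -1]
Echelon form has 3 nonzero rows (pivots: X1,X2,X3)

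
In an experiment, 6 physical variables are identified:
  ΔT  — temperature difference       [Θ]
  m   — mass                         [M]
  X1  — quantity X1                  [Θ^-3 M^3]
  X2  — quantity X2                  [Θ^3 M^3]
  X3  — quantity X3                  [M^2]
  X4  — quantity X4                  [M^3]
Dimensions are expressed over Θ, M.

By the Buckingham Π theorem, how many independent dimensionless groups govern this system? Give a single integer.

4

Exponent matrix [Θ,M] × [ΔT,m,X1,X2,X3,X4]:
  Θ: [ 1  0 -3  3  0  0]
  M: [ 0  1  3  3  2  3]
RREF → pivots at {ΔT,m} ⇒ r = 2
n=6, r=2 ⇒ 4 dimensionless groups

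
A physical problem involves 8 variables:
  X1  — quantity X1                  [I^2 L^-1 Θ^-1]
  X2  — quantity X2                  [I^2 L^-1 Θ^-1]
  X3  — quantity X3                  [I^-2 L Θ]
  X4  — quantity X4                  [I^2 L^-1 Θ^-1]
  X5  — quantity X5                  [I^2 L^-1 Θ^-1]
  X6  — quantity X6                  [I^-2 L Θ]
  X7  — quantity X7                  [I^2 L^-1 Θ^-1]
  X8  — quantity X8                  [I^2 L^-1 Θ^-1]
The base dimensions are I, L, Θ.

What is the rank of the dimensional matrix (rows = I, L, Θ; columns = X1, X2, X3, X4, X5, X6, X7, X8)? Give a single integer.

1

Write exponents as rows I,L,Θ / cols X1,X2,X3,X4,X5,X6,X7,X8:
  I: [ 2  2 -2  2  2 -2  2  2]
  L: [-1 -1  1 -1 -1  1 -1 -1]
  Θ: [-1 -1  1 -1 -1  1 -1 -1]
RREF → pivots at {X1} ⇒ r = 1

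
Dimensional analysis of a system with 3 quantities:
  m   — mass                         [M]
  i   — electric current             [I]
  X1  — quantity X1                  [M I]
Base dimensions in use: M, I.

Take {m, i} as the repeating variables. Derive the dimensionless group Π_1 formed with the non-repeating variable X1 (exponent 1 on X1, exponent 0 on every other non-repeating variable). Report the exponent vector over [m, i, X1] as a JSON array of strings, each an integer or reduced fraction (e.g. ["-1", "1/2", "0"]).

["-1", "-1", "1"]

Write exponents as rows M,I / cols m,i,X1:
  M: [ 1  0  1]
  I: [ 0  1  1]
RREF → pivots at {m,i} ⇒ r = 2
Pivot set = {m,i}, free = {X1}
RREF:
  r0: [   1    0    1]
  r1: [   0    1    1]
Fix exponent of X1 at 1; solve each RREF row for its pivot's exponent:
  r0: exp(m) + (1)·1 = 0 ⇒ exp(m) = -1
  r1: exp(i) + (1)·1 = 0 ⇒ exp(i) = -1
Π_1 = m^-1 · i^-1 · X1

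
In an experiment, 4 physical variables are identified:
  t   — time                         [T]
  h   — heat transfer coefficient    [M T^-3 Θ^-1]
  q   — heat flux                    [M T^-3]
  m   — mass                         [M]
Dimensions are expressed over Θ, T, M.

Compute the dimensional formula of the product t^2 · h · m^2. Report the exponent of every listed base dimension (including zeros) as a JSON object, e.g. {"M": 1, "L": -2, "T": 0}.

{"Θ": -1, "T": -1, "M": 3}

Dimensional matrix (Θ×T×M by t×h×q×m):
  Θ: [ 0 -1  0  0]
  T: [ 1 -3 -3  0]
  M: [ 0  1  1  1]
  [Θ]: (2)·0+(1)·-1+(2)·0 = -1
  [T]: (2)·1+(1)·-3+(2)·0 = -1
  [M]: (2)·0+(1)·1+(2)·1 = 3
⇒ Θ^-1 T^-1 M^3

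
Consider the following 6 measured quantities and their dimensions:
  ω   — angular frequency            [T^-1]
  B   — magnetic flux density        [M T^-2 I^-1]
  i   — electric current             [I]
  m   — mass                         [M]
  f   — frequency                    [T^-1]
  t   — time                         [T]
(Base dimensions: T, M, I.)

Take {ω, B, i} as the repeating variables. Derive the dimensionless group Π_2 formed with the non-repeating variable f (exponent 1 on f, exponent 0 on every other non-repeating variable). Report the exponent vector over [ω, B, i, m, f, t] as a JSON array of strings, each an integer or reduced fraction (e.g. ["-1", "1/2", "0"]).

["-1", "0", "0", "0", "1", "0"]

Exponent matrix [T,M,I] × [ω,B,i,m,f,t]:
  T: [-1 -2  0  0 -1  1]
  M: [ 0  1  0  1  0  0]
  I: [ 0 -1  1  0  0  0]
Echelon form has 3 nonzero rows (pivots: ω,B,i)
Pivot set = {ω,B,i}, free = {m,f,t}
RREF:
  r0: [   1    0    0   -2    1   -1]
  r1: [   0    1    0    1    0    0]
  r2: [   0    0    1    1    0    0]
Fix exponent of f at 1, m at 0, t at 0; solve each RREF row for its pivot's exponent:
  r0: exp(ω) + (1)·1 = 0 ⇒ exp(ω) = -1
  r1: exp(B) + (0)·1 = 0 ⇒ exp(B) = 0
  r2: exp(i) + (0)·1 = 0 ⇒ exp(i) = 0
Π_2 = ω^-1 · f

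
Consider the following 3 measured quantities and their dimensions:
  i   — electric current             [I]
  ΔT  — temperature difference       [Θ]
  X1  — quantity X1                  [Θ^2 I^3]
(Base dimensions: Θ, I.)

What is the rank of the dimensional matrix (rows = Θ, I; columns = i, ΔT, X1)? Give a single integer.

2

Write exponents as rows Θ,I / cols i,ΔT,X1:
  Θ: [ 0  1  2]
  I: [ 1  0  3]
Row reduction gives pivot columns i,ΔT; rank = 2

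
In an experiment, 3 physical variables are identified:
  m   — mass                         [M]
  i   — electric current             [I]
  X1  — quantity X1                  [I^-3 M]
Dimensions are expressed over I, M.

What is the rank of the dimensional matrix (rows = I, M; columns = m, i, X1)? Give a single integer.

Exponent matrix [I,M] × [m,i,X1]:
  I: [ 0  1 -3]
  M: [ 1  0  1]
Row reduction gives pivot columns m,i; rank = 2

2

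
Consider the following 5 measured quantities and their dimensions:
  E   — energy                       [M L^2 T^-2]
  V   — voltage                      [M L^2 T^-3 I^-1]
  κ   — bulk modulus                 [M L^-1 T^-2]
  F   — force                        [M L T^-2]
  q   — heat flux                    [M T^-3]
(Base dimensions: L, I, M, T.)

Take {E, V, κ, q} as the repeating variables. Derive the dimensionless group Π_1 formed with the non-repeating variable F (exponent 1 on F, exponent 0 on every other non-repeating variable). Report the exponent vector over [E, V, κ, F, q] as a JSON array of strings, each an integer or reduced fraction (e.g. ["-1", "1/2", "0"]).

Write exponents as rows L,I,M,T / cols E,V,κ,F,q:
  L: [ 2  2 -1  1  0]
  I: [ 0 -1  0  0  0]
  M: [ 1  1  1  1  1]
  T: [-2 -3 -2 -2 -3]
Echelon form has 4 nonzero rows (pivots: E,V,κ,q)
Pivot set = {E,V,κ,q}, free = {F}
RREF:
  r0: [   1    0    0  2/3    0]
  r1: [   0    1    0    0    0]
  r2: [   0    0    1  1/3    0]
  r3: [   0    0    0    0    1]
Fix exponent of F at 1; solve each RREF row for its pivot's exponent:
  r0: exp(E) + (2/3)·1 = 0 ⇒ exp(E) = -2/3
  r1: exp(V) + (0)·1 = 0 ⇒ exp(V) = 0
  r2: exp(κ) + (1/3)·1 = 0 ⇒ exp(κ) = -1/3
  r3: exp(q) + (0)·1 = 0 ⇒ exp(q) = 0
Π_1 = E^(-2/3) · κ^(-1/3) · F

["-2/3", "0", "-1/3", "1", "0"]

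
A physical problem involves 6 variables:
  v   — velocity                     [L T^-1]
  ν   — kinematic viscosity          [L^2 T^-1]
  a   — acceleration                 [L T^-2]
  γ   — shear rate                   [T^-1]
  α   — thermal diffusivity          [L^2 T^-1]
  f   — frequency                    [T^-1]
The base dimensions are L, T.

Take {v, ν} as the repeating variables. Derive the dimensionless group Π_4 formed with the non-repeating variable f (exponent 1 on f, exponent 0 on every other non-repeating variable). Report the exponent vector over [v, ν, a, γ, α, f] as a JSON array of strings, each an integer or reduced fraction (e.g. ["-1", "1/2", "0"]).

["-2", "1", "0", "0", "0", "1"]

Dimensional matrix (L×T by v×ν×a×γ×α×f):
  L: [ 1  2  1  0  2  0]
  T: [-1 -1 -2 -1 -1 -1]
RREF → pivots at {v,ν} ⇒ r = 2
Repeat: v,ν; free: a,γ,α,f
RREF:
  r0: [   1    0    3    2    0    2]
  r1: [   0    1   -1   -1    1   -1]
Fix exponent of f at 1, a at 0, γ at 0, α at 0; solve each RREF row for its pivot's exponent:
  r0: exp(v) + (2)·1 = 0 ⇒ exp(v) = -2
  r1: exp(ν) + (-1)·1 = 0 ⇒ exp(ν) = 1
Π_4 = v^-2 · ν · f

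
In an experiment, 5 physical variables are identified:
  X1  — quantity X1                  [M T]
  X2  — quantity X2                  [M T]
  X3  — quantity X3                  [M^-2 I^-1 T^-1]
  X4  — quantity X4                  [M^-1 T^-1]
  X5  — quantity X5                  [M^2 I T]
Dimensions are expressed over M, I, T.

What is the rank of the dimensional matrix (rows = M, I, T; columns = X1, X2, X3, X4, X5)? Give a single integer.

2

Write exponents as rows M,I,T / cols X1,X2,X3,X4,X5:
  M: [ 1  1 -2 -1  2]
  I: [ 0  0 -1  0  1]
  T: [ 1  1 -1 -1  1]
Echelon form has 2 nonzero rows (pivots: X1,X3)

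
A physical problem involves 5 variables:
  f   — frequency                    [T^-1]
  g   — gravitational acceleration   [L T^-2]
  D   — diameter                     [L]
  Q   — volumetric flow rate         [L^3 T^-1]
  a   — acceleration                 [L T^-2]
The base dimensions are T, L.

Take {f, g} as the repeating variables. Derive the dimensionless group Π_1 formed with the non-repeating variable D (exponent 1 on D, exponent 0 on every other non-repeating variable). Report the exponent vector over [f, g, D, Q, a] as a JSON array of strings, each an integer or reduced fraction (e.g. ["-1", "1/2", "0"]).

Write exponents as rows T,L / cols f,g,D,Q,a:
  T: [-1 -2  0 -1 -2]
  L: [ 0  1  1  3  1]
Row reduction gives pivot columns f,g; rank = 2
Pivot set = {f,g}, free = {D,Q,a}
RREF:
  r0: [   1    0   -2   -5    0]
  r1: [   0    1    1    3    1]
Fix exponent of D at 1, Q at 0, a at 0; solve each RREF row for its pivot's exponent:
  r0: exp(f) + (-2)·1 = 0 ⇒ exp(f) = 2
  r1: exp(g) + (1)·1 = 0 ⇒ exp(g) = -1
Π_1 = f^2 · g^-1 · D

["2", "-1", "1", "0", "0"]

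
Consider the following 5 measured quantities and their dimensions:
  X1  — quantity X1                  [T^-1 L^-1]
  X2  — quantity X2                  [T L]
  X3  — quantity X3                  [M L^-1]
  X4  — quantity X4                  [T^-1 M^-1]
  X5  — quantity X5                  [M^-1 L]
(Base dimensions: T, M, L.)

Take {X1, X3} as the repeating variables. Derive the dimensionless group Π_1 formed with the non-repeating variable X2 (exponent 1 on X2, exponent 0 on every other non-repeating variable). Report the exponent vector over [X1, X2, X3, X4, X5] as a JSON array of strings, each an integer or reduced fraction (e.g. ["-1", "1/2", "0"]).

Dimensional matrix (T×M×L by X1×X2×X3×X4×X5):
  T: [-1  1  0 -1  0]
  M: [ 0  0  1 -1 -1]
  L: [-1  1 -1  0  1]
Row reduction gives pivot columns X1,X3; rank = 2
Repeat: X1,X3; free: X2,X4,X5
RREF:
  r0: [   1   -1    0    1    0]
  r1: [   0    0    1   -1   -1]
  r2: [   0    0    0    0    0]
Fix exponent of X2 at 1, X4 at 0, X5 at 0; solve each RREF row for its pivot's exponent:
  r0: exp(X1) + (-1)·1 = 0 ⇒ exp(X1) = 1
  r1: exp(X3) + (0)·1 = 0 ⇒ exp(X3) = 0
Π_1 = X1 · X2

["1", "1", "0", "0", "0"]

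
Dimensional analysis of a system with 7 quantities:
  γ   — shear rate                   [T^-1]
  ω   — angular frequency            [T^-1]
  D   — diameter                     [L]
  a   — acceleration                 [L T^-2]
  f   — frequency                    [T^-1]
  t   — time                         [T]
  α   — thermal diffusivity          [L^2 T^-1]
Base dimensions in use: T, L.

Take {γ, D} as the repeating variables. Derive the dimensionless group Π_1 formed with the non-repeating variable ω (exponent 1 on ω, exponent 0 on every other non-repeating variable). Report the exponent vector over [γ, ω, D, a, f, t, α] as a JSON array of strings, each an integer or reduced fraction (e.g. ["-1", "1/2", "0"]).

Exponent matrix [T,L] × [γ,ω,D,a,f,t,α]:
  T: [-1 -1  0 -2 -1  1 -1]
  L: [ 0  0  1  1  0  0  2]
Row reduction gives pivot columns γ,D; rank = 2
Repeat: γ,D; free: ω,a,f,t,α
RREF:
  r0: [   1    1    0    2    1   -1    1]
  r1: [   0    0    1    1    0    0    2]
Fix exponent of ω at 1, a at 0, f at 0, t at 0, α at 0; solve each RREF row for its pivot's exponent:
  r0: exp(γ) + (1)·1 = 0 ⇒ exp(γ) = -1
  r1: exp(D) + (0)·1 = 0 ⇒ exp(D) = 0
Π_1 = γ^-1 · ω

["-1", "1", "0", "0", "0", "0", "0"]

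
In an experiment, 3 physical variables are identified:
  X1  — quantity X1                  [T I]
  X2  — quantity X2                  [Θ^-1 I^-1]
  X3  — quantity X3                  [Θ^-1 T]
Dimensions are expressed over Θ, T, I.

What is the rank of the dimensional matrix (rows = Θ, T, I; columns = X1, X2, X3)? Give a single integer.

Exponent matrix [Θ,T,I] × [X1,X2,X3]:
  Θ: [ 0 -1 -1]
  T: [ 1  0  1]
  I: [ 1 -1  0]
Echelon form has 2 nonzero rows (pivots: X1,X2)

2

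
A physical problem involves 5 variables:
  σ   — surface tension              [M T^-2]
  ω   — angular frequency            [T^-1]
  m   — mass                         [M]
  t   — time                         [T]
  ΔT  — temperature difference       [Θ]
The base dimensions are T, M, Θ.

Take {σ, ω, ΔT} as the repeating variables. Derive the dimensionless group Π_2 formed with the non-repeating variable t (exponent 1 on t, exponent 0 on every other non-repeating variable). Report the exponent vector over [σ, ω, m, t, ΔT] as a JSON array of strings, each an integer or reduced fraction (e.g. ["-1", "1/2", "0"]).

["0", "1", "0", "1", "0"]

Exponent matrix [T,M,Θ] × [σ,ω,m,t,ΔT]:
  T: [-2 -1  0  1  0]
  M: [ 1  0  1  0  0]
  Θ: [ 0  0  0  0  1]
RREF → pivots at {σ,ω,ΔT} ⇒ r = 3
Repeat: σ,ω,ΔT; free: m,t
RREF:
  r0: [   1    0    1    0    0]
  r1: [   0    1   -2   -1    0]
  r2: [   0    0    0    0    1]
Fix exponent of t at 1, m at 0; solve each RREF row for its pivot's exponent:
  r0: exp(σ) + (0)·1 = 0 ⇒ exp(σ) = 0
  r1: exp(ω) + (-1)·1 = 0 ⇒ exp(ω) = 1
  r2: exp(ΔT) + (0)·1 = 0 ⇒ exp(ΔT) = 0
Π_2 = ω · t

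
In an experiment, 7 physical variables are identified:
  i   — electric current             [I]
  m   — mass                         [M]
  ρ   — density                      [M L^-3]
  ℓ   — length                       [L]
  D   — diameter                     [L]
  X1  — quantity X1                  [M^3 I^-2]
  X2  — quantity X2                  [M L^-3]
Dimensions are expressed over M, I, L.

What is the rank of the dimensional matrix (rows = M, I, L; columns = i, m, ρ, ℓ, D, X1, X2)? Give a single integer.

3

Dimensional matrix (M×I×L by i×m×ρ×ℓ×D×X1×X2):
  M: [ 0  1  1  0  0  3  1]
  I: [ 1  0  0  0  0 -2  0]
  L: [ 0  0 -3  1  1  0 -3]
Echelon form has 3 nonzero rows (pivots: i,m,ρ)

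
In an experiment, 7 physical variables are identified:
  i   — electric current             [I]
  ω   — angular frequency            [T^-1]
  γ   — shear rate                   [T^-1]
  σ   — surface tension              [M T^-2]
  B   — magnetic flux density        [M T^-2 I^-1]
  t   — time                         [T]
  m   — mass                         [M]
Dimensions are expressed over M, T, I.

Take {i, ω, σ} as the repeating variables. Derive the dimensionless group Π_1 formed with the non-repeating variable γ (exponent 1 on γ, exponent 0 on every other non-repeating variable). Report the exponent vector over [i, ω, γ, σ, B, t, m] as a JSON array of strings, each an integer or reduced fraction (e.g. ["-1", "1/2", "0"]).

["0", "-1", "1", "0", "0", "0", "0"]

Exponent matrix [M,T,I] × [i,ω,γ,σ,B,t,m]:
  M: [ 0  0  0  1  1  0  1]
  T: [ 0 -1 -1 -2 -2  1  0]
  I: [ 1  0  0  0 -1  0  0]
RREF → pivots at {i,ω,σ} ⇒ r = 3
Pivot set = {i,ω,σ}, free = {γ,B,t,m}
RREF:
  r0: [   1    0    0    0   -1    0    0]
  r1: [   0    1    1    0    0   -1   -2]
  r2: [   0    0    0    1    1    0    1]
Fix exponent of γ at 1, B at 0, t at 0, m at 0; solve each RREF row for its pivot's exponent:
  r0: exp(i) + (0)·1 = 0 ⇒ exp(i) = 0
  r1: exp(ω) + (1)·1 = 0 ⇒ exp(ω) = -1
  r2: exp(σ) + (0)·1 = 0 ⇒ exp(σ) = 0
Π_1 = ω^-1 · γ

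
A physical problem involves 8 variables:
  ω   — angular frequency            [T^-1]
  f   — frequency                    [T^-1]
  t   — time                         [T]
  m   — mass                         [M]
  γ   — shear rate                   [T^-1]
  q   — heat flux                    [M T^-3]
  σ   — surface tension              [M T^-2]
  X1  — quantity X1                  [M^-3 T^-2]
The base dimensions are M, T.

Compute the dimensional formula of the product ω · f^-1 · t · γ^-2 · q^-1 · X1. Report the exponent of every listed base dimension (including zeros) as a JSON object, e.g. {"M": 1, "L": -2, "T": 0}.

{"M": -4, "T": 4}

Exponent matrix [M,T] × [ω,f,t,m,γ,q,σ,X1]:
  M: [ 0  0  0  1  0  1  1 -3]
  T: [-1 -1  1  0 -1 -3 -2 -2]
  [M]: (1)·0+(-1)·0+(1)·0+(-2)·0+(-1)·1+(1)·-3 = -4
  [T]: (1)·-1+(-1)·-1+(1)·1+(-2)·-1+(-1)·-3+(1)·-2 = 4
⇒ M^-4 T^4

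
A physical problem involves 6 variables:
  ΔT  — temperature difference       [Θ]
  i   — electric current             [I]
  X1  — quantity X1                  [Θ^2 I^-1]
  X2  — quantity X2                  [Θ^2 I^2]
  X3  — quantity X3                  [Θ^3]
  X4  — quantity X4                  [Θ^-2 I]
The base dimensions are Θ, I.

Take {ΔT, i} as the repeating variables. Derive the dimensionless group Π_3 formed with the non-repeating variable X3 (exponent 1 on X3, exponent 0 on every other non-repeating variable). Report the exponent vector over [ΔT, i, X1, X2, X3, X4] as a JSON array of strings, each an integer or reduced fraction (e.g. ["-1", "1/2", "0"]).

["-3", "0", "0", "0", "1", "0"]

Exponent matrix [Θ,I] × [ΔT,i,X1,X2,X3,X4]:
  Θ: [ 1  0  2  2  3 -2]
  I: [ 0  1 -1  2  0  1]
Echelon form has 2 nonzero rows (pivots: ΔT,i)
Pivot set = {ΔT,i}, free = {X1,X2,X3,X4}
RREF:
  r0: [   1    0    2    2    3   -2]
  r1: [   0    1   -1    2    0    1]
Fix exponent of X3 at 1, X1 at 0, X2 at 0, X4 at 0; solve each RREF row for its pivot's exponent:
  r0: exp(ΔT) + (3)·1 = 0 ⇒ exp(ΔT) = -3
  r1: exp(i) + (0)·1 = 0 ⇒ exp(i) = 0
Π_3 = ΔT^-3 · X3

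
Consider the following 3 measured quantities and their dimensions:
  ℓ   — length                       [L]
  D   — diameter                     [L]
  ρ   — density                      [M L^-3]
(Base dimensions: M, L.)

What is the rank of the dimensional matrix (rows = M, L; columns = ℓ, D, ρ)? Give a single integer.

2

Exponent matrix [M,L] × [ℓ,D,ρ]:
  M: [ 0  0  1]
  L: [ 1  1 -3]
Row reduction gives pivot columns ℓ,ρ; rank = 2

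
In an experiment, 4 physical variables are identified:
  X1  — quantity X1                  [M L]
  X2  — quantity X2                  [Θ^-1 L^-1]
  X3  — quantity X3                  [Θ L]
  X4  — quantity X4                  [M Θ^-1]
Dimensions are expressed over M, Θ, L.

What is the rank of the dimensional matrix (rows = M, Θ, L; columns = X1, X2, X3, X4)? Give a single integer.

Write exponents as rows M,Θ,L / cols X1,X2,X3,X4:
  M: [ 1  0  0  1]
  Θ: [ 0 -1  1 -1]
  L: [ 1 -1  1  0]
Row reduction gives pivot columns X1,X2; rank = 2

2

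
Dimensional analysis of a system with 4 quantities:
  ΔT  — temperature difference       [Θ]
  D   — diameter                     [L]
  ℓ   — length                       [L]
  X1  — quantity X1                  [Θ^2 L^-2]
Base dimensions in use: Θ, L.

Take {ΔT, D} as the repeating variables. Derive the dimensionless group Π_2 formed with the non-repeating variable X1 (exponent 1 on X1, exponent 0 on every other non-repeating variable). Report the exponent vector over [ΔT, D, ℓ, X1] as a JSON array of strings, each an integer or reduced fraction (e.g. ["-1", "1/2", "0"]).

Exponent matrix [Θ,L] × [ΔT,D,ℓ,X1]:
  Θ: [ 1  0  0  2]
  L: [ 0  1  1 -2]
RREF → pivots at {ΔT,D} ⇒ r = 2
Pivot set = {ΔT,D}, free = {ℓ,X1}
RREF:
  r0: [   1    0    0    2]
  r1: [   0    1    1   -2]
Fix exponent of X1 at 1, ℓ at 0; solve each RREF row for its pivot's exponent:
  r0: exp(ΔT) + (2)·1 = 0 ⇒ exp(ΔT) = -2
  r1: exp(D) + (-2)·1 = 0 ⇒ exp(D) = 2
Π_2 = ΔT^-2 · D^2 · X1

["-2", "2", "0", "1"]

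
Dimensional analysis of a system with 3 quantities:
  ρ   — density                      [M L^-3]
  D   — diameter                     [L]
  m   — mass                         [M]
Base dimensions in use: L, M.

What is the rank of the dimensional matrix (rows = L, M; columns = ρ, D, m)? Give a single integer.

2

Write exponents as rows L,M / cols ρ,D,m:
  L: [-3  1  0]
  M: [ 1  0  1]
Echelon form has 2 nonzero rows (pivots: ρ,D)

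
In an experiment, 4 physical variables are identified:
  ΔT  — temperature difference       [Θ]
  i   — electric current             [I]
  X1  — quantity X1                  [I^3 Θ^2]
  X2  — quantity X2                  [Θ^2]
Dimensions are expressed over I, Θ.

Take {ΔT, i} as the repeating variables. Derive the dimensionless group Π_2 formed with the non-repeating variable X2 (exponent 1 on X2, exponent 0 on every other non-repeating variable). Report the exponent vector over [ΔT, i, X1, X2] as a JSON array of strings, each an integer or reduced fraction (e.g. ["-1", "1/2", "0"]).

["-2", "0", "0", "1"]

Write exponents as rows I,Θ / cols ΔT,i,X1,X2:
  I: [ 0  1  3  0]
  Θ: [ 1  0  2  2]
Echelon form has 2 nonzero rows (pivots: ΔT,i)
Pivot set = {ΔT,i}, free = {X1,X2}
RREF:
  r0: [   1    0    2    2]
  r1: [   0    1    3    0]
Fix exponent of X2 at 1, X1 at 0; solve each RREF row for its pivot's exponent:
  r0: exp(ΔT) + (2)·1 = 0 ⇒ exp(ΔT) = -2
  r1: exp(i) + (0)·1 = 0 ⇒ exp(i) = 0
Π_2 = ΔT^-2 · X2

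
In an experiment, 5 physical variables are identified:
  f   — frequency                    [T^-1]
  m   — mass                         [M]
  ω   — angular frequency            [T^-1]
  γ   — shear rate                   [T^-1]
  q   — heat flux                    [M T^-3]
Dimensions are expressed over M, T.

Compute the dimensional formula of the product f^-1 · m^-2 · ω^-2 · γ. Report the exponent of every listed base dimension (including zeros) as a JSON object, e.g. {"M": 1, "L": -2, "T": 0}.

Write exponents as rows M,T / cols f,m,ω,γ,q:
  M: [ 0  1  0  0  1]
  T: [-1  0 -1 -1 -3]
  [M]: (-1)·0+(-2)·1+(-2)·0+(1)·0 = -2
  [T]: (-1)·-1+(-2)·0+(-2)·-1+(1)·-1 = 2
⇒ M^-2 T^2

{"M": -2, "T": 2}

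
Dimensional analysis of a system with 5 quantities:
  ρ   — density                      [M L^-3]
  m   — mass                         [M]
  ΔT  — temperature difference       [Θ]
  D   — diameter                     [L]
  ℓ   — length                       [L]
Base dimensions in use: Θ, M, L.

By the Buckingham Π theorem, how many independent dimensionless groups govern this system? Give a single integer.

Exponent matrix [Θ,M,L] × [ρ,m,ΔT,D,ℓ]:
  Θ: [ 0  0  1  0  0]
  M: [ 1  1  0  0  0]
  L: [-3  0  0  1  1]
RREF → pivots at {ρ,m,ΔT} ⇒ r = 3
n=5, r=3 ⇒ 2 dimensionless groups

2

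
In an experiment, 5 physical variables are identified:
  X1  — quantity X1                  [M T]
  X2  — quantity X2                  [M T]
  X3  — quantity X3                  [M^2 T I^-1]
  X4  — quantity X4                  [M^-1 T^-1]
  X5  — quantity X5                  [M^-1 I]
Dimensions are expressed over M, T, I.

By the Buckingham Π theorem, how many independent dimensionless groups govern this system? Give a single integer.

3

Exponent matrix [M,T,I] × [X1,X2,X3,X4,X5]:
  M: [ 1  1  2 -1 -1]
  T: [ 1  1  1 -1  0]
  I: [ 0  0 -1  0  1]
Echelon form has 2 nonzero rows (pivots: X1,X3)
n=5, r=2 ⇒ 3 dimensionless groups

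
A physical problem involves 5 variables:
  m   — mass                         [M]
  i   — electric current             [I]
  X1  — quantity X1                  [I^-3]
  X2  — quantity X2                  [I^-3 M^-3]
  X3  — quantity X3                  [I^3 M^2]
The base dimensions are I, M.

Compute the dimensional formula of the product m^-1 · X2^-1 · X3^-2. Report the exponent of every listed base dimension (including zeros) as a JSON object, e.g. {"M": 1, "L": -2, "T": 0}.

Write exponents as rows I,M / cols m,i,X1,X2,X3:
  I: [ 0  1 -3 -3  3]
  M: [ 1  0  0 -3  2]
  [I]: (-1)·0+(-1)·-3+(-2)·3 = -3
  [M]: (-1)·1+(-1)·-3+(-2)·2 = -2
⇒ I^-3 M^-2

{"I": -3, "M": -2}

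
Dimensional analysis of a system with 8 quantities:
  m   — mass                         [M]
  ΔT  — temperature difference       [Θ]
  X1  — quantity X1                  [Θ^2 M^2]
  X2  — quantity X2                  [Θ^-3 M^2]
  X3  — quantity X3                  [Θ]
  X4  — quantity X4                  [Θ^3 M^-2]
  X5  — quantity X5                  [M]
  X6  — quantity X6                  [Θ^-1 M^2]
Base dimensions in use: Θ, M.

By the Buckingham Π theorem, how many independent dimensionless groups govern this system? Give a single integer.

Write exponents as rows Θ,M / cols m,ΔT,X1,X2,X3,X4,X5,X6:
  Θ: [ 0  1  2 -3  1  3  0 -1]
  M: [ 1  0  2  2  0 -2  1  2]
Echelon form has 2 nonzero rows (pivots: m,ΔT)
n=8, r=2 ⇒ 6 dimensionless groups

6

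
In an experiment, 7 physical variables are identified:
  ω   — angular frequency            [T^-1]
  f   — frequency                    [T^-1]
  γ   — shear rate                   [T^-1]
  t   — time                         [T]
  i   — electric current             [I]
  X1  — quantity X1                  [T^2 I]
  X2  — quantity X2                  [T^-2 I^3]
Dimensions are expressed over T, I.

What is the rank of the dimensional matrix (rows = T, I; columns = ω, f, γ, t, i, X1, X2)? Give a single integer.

2

Write exponents as rows T,I / cols ω,f,γ,t,i,X1,X2:
  T: [-1 -1 -1  1  0  2 -2]
  I: [ 0  0  0  0  1  1  3]
Echelon form has 2 nonzero rows (pivots: ω,i)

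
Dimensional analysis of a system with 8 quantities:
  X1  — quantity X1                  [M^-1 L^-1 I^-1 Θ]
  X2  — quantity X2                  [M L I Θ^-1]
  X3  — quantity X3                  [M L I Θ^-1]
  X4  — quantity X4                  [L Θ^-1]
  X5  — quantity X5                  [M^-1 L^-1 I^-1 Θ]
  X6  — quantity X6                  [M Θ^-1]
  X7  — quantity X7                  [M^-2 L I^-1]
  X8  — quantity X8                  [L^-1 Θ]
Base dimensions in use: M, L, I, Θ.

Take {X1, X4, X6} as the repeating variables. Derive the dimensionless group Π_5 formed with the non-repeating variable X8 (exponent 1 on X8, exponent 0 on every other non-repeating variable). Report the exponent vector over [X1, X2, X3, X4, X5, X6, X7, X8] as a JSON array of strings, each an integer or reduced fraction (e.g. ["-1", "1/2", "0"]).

["0", "0", "0", "1", "0", "0", "0", "1"]

Dimensional matrix (M×L×I×Θ by X1×X2×X3×X4×X5×X6×X7×X8):
  M: [-1  1  1  0 -1  1 -2  0]
  L: [-1  1  1  1 -1  0  1 -1]
  I: [-1  1  1  0 -1  0 -1  0]
  Θ: [ 1 -1 -1 -1  1 -1  0  1]
RREF → pivots at {X1,X4,X6} ⇒ r = 3
Repeat: X1,X4,X6; free: X2,X3,X5,X7,X8
RREF:
  r0: [   1   -1   -1    0    1    0    1    0]
  r1: [   0    0    0    1    0    0    2   -1]
  r2: [   0    0    0    0    0    1   -1    0]
  r3: [   0    0    0    0    0    0    0    0]
Fix exponent of X8 at 1, X2 at 0, X3 at 0, X5 at 0, X7 at 0; solve each RREF row for its pivot's exponent:
  r0: exp(X1) + (0)·1 = 0 ⇒ exp(X1) = 0
  r1: exp(X4) + (-1)·1 = 0 ⇒ exp(X4) = 1
  r2: exp(X6) + (0)·1 = 0 ⇒ exp(X6) = 0
Π_5 = X4 · X8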